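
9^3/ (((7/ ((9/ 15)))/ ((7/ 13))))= 2187/65 = 33.65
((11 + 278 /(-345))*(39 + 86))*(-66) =-1934350/23 = -84102.17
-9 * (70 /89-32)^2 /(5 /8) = -555644448/39605 = -14029.65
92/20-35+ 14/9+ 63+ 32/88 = 34.52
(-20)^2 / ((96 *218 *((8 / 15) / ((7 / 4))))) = 875/13952 = 0.06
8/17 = 0.47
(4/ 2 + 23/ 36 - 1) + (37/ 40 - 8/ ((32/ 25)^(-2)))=-10.54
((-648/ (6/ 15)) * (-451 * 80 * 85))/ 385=90331200/7 = 12904457.14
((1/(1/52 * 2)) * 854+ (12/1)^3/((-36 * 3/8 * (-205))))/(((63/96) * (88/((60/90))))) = 4046176/15785 = 256.33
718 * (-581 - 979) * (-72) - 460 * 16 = 80638400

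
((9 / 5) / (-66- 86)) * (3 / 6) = -9/1520 = -0.01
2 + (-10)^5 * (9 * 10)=-8999998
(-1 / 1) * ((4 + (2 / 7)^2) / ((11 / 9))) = -1800/539 = -3.34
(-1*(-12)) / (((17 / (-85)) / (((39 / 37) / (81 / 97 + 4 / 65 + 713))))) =-7376850/83270683 = -0.09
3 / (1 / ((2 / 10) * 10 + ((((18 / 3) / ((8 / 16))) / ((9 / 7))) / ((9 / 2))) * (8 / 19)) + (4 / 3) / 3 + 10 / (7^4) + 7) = 95554998/248336035 = 0.38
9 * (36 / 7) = 46.29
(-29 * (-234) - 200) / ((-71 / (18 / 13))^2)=2133864/851929 = 2.50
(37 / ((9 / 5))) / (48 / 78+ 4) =481/108 = 4.45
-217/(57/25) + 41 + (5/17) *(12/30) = -52382/969 = -54.06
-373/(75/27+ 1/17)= -57069/434 = -131.50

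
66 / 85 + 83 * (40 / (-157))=-271838/13345 = -20.37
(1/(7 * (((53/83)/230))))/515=3818/38213 = 0.10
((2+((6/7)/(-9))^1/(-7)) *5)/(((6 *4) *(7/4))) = 740/3087 = 0.24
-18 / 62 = -9/31 = -0.29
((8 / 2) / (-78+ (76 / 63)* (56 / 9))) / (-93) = 54/88505 = 0.00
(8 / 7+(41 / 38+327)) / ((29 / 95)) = 437865/406 = 1078.49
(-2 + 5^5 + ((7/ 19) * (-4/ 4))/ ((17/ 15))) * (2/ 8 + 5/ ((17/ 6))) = 34545372/5491 = 6291.27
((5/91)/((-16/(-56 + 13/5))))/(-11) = -267/16016 = -0.02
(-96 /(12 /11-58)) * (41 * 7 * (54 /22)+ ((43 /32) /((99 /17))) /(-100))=223170469/187800 = 1188.34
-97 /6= -16.17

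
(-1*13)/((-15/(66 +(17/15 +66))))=115.38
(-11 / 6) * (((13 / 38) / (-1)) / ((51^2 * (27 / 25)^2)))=89375/432317412 = 0.00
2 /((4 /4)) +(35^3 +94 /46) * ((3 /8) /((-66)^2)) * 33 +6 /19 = 124.13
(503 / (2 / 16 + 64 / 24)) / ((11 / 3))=49.14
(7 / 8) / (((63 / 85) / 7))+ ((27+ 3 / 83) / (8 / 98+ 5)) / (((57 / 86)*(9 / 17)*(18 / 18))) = 662322227/28272456 = 23.43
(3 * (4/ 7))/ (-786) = -2/917 = 0.00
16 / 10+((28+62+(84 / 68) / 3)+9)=101.01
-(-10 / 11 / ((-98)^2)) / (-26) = -5/1373372 = 0.00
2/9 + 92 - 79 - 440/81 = 631/81 = 7.79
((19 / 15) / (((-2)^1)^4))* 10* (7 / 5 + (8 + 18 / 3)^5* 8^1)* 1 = 136248791/40 = 3406219.78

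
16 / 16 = 1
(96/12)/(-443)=-8/443 = -0.02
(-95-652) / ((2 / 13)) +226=-9259/2 = -4629.50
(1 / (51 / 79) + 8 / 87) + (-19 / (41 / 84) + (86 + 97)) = 2945320/20213 = 145.71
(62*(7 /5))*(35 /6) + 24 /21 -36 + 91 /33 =36516/77 = 474.23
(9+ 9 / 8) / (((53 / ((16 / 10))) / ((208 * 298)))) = 5020704/265 = 18946.05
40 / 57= 0.70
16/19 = 0.84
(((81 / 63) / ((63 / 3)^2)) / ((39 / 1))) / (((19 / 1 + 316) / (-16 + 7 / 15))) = -233/67219425 = 0.00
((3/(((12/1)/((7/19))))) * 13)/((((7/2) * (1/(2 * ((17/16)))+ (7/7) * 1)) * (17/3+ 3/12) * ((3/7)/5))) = 3094/6745 = 0.46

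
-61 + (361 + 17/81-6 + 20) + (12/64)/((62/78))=12633173/40176 = 314.45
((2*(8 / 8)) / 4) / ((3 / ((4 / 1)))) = 2/3 = 0.67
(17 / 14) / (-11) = -17/154 = -0.11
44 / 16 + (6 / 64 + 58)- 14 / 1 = 1499/32 = 46.84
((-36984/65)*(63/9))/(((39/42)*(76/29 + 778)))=-357512/65065 = -5.49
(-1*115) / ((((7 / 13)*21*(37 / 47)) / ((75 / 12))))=-1756625/21756 = -80.74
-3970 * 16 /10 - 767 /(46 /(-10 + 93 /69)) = -6567783/1058 = -6207.73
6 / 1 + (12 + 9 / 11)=207/11 = 18.82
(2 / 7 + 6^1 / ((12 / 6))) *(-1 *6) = -138/7 = -19.71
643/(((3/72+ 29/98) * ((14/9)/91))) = 44235828/397 = 111425.26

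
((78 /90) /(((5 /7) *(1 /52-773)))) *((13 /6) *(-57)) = 584402/3014625 = 0.19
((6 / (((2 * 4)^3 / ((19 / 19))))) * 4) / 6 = 1/128 = 0.01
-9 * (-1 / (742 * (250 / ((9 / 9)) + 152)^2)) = 1/13323352 = 0.00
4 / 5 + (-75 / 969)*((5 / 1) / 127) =163459/205105 = 0.80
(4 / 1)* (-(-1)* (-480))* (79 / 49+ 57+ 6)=-6078720/49 = -124055.51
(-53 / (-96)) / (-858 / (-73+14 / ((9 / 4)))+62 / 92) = 732619/17944464 = 0.04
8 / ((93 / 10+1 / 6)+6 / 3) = 30/43 = 0.70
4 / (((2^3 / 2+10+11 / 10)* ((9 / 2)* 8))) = 10/1359 = 0.01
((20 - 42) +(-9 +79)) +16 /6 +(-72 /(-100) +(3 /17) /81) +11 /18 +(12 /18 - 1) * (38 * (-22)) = 7588799/22950 = 330.67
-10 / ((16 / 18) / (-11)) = 495/4 = 123.75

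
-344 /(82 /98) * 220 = -3708320/41 = -90446.83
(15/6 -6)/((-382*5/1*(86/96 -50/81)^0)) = 7/3820 = 0.00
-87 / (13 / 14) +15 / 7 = -8331/91 = -91.55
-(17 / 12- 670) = 8023/12 = 668.58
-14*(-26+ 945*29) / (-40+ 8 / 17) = 465443/48 = 9696.73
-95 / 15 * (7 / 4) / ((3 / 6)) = -133/6 = -22.17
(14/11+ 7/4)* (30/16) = 1995/352 = 5.67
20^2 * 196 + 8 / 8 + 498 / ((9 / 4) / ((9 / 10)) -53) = 7917505/101 = 78391.14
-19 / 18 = -1.06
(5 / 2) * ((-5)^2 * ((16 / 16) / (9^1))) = 125/18 = 6.94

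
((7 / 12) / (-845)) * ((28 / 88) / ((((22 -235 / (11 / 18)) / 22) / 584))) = 39347/5054790 = 0.01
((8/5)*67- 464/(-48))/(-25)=-1753/375 = -4.67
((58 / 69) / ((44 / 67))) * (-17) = -33031/1518 = -21.76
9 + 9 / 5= 54/5 = 10.80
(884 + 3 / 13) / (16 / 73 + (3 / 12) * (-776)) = -76285/16718 = -4.56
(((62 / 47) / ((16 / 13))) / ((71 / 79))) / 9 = 31837/240264 = 0.13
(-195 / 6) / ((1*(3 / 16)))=-520/3 = -173.33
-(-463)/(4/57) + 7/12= 19795/3 = 6598.33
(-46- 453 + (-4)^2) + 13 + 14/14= -469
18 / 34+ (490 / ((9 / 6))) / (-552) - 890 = -6264259/7038 = -890.06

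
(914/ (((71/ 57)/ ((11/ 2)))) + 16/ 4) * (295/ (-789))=-84612785/56019 = -1510.43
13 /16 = 0.81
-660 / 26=-330/13 = -25.38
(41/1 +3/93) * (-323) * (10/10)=-410856/31 = -13253.42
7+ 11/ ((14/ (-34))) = -19.71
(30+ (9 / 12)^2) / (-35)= -489/560 = -0.87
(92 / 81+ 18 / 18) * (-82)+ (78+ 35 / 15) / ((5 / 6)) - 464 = -219808/405 = -542.74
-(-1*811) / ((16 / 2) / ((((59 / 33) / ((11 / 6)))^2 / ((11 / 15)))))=42346365/322102 = 131.47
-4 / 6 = -2/3 = -0.67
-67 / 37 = -1.81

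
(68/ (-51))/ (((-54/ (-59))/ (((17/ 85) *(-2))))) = 236/405 = 0.58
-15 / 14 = -1.07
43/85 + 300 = 25543/85 = 300.51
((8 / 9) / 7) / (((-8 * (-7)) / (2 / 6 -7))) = -20/1323 = -0.02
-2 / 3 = -0.67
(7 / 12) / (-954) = -7/11448 = 0.00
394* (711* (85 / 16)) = 11905695/8 = 1488211.88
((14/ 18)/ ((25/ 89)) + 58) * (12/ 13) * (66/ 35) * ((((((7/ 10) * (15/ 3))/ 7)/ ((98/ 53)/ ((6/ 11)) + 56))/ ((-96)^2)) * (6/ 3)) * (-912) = -7971359/45227000 = -0.18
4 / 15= 0.27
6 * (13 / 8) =39/4 = 9.75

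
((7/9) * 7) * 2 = 98/9 = 10.89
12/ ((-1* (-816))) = 0.01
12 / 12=1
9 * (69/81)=23/3 = 7.67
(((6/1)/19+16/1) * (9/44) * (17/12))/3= 2635/1672 = 1.58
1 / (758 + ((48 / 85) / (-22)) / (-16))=1870/1417463 = 0.00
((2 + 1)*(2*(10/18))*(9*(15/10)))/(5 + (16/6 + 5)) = 135/38 = 3.55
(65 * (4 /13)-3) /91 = 17/91 = 0.19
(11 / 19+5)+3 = 163/19 = 8.58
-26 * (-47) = 1222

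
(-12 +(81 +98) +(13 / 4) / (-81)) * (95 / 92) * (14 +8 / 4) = 2758.47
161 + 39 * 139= 5582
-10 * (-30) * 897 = 269100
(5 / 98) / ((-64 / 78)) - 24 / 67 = -88329/210112 = -0.42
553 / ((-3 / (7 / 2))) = -3871/6 = -645.17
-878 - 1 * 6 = -884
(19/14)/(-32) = -19/448 = -0.04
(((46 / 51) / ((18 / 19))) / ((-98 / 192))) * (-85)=69920/441 = 158.55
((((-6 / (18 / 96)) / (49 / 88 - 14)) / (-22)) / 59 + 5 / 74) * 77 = 3734643/737854 = 5.06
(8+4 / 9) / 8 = 19/18 = 1.06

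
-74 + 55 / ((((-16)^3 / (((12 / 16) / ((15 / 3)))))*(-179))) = -217022431/2932736 = -74.00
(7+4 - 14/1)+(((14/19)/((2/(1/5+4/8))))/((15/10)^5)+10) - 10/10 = 139294/23085 = 6.03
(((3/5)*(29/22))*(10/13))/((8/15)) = 1305/1144 = 1.14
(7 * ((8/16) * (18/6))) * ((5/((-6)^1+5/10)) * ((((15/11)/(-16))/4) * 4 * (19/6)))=9975/3872 = 2.58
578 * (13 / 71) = 7514/71 = 105.83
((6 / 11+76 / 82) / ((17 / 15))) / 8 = 1245/7667 = 0.16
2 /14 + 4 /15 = 43/105 = 0.41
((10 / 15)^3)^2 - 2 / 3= -0.58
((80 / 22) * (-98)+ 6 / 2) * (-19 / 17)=73853/187 = 394.94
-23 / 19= -1.21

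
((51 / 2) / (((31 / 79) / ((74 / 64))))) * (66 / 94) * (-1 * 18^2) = -398472129/23312 = -17093.00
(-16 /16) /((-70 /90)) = 9/7 = 1.29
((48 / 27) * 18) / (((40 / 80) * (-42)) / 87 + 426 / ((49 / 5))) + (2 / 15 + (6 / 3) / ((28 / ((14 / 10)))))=1794149/1842810 = 0.97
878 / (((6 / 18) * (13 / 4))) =10536/13 = 810.46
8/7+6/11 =130/77 = 1.69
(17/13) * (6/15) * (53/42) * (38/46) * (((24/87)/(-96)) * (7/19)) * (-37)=33337/1560780 = 0.02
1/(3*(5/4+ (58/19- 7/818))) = 31084/400431 = 0.08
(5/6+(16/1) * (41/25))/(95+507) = 4061/90300 = 0.04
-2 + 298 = 296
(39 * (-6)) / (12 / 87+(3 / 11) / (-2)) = -149292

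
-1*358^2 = -128164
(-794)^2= 630436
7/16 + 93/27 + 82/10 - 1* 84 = -51781/720 = -71.92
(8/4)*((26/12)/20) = 13/60 = 0.22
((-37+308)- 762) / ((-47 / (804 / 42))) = 65794/329 = 199.98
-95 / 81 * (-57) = 1805/27 = 66.85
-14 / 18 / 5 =-7/45 = -0.16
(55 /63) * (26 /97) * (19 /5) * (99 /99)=5434/6111 = 0.89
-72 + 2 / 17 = -71.88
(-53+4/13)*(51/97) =-34935/1261 = -27.70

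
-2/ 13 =-0.15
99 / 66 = 1.50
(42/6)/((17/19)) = 133/17 = 7.82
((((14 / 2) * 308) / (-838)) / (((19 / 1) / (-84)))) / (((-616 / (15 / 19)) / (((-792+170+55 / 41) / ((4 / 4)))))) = 56110635/6201619 = 9.05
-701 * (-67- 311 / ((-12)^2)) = 48480.97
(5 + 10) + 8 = 23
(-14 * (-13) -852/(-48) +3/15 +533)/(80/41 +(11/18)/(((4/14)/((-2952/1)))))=-601019/5175880 = -0.12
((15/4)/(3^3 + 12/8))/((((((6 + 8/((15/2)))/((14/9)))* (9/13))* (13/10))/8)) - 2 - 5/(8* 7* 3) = -2698483/1522584 = -1.77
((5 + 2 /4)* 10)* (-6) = -330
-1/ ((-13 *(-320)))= -1/4160 = 0.00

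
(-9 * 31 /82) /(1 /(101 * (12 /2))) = -84537/41 = -2061.88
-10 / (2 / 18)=-90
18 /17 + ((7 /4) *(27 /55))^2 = 1478457/822800 = 1.80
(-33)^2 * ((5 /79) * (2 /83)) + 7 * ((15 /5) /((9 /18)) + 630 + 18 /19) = 555676608/124583 = 4460.29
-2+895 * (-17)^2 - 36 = 258617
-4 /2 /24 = -1/12 = -0.08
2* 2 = 4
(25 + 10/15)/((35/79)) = 869/15 = 57.93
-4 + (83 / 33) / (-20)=-2723/660 = -4.13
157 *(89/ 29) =13973/29 = 481.83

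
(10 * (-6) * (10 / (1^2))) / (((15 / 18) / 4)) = -2880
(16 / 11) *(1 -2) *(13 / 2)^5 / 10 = -371293/220 = -1687.70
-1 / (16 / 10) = -0.62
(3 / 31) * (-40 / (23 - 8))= -8/31 = -0.26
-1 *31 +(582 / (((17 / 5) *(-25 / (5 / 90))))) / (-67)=-529538/17085 = -30.99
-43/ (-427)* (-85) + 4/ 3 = -9257/1281 = -7.23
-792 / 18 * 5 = -220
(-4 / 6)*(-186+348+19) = -362/3 = -120.67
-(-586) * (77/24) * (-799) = -18026239/12 = -1502186.58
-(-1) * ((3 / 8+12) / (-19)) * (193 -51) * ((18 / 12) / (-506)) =1917/6992 = 0.27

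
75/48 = 1.56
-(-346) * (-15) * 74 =-384060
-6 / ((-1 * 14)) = 3/7 = 0.43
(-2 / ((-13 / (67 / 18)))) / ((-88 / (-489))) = 10921/3432 = 3.18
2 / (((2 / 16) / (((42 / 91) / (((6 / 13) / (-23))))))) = -368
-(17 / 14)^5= -1419857/537824 = -2.64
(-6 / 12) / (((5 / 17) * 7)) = -17/70 = -0.24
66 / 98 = 33/49 = 0.67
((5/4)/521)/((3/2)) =5/3126 = 0.00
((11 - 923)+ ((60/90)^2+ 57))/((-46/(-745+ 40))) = -1807385/138 = -13096.99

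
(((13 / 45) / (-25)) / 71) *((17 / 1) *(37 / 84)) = -8177/6709500 = 0.00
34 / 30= 17/15 = 1.13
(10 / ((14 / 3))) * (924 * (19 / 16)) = 9405/4 = 2351.25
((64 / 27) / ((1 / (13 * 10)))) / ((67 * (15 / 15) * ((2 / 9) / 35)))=145600/201 = 724.38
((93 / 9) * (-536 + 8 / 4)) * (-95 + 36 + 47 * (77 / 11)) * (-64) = 95351040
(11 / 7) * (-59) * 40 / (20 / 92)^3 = -63171064/175 = -360977.51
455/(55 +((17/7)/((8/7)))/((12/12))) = 3640/457 = 7.96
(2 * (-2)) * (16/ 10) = -32/5 = -6.40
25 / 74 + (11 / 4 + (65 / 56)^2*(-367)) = -57012987/116032 = -491.36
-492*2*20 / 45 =-1312/3 = -437.33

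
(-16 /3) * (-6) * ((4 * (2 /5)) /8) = 32/5 = 6.40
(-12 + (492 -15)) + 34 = 499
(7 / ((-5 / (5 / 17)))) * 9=-63/17 = -3.71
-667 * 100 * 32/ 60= -106720/3 = -35573.33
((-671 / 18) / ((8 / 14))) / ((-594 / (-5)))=-2135/3888 = -0.55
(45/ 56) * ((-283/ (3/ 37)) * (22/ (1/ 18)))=-15549435/14 = -1110673.93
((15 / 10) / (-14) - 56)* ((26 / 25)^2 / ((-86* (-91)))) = -20423/2633750 = -0.01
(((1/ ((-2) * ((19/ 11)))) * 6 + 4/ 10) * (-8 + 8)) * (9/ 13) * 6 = 0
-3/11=-0.27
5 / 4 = 1.25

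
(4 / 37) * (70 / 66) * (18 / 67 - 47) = -438340/81807 = -5.36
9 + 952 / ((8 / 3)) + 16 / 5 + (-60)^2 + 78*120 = 66646/5 = 13329.20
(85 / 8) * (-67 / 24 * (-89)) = 506855/192 = 2639.87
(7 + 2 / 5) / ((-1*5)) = -37/25 = -1.48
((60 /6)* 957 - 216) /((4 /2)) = 4677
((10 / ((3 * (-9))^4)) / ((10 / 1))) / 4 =1/2125764 = 0.00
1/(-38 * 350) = -1/13300 = 0.00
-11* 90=-990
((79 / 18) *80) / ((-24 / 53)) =-20935/27 = -775.37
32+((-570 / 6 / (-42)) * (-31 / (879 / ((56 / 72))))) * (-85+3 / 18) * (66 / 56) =101548127/2658096 = 38.20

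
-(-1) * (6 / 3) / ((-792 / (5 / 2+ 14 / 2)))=-19/792 = -0.02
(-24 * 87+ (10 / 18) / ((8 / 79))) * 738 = -6147581/4 = -1536895.25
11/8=1.38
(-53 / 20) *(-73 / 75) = 3869/1500 = 2.58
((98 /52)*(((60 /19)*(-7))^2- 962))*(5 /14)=-2990435/9386 = -318.61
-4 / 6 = -2/3 = -0.67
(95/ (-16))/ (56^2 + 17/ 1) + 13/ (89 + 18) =645659/5397936 = 0.12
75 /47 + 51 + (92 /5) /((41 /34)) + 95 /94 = 1327027/19270 = 68.86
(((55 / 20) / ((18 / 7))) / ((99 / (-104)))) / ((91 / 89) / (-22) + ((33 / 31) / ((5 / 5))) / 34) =46949903/633825 = 74.07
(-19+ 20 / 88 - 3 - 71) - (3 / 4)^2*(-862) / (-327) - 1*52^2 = -26840867/9592 = -2798.26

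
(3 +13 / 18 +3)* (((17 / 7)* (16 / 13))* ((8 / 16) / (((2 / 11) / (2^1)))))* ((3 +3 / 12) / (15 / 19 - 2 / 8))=665.76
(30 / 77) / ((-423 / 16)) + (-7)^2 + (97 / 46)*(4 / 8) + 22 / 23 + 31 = 81901345/998844 = 82.00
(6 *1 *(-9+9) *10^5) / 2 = 0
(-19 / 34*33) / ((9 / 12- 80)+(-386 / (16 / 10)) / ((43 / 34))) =53922/789497 = 0.07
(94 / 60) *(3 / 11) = 0.43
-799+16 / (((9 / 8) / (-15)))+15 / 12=-12133/12 = -1011.08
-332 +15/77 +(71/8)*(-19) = -308265/616 = -500.43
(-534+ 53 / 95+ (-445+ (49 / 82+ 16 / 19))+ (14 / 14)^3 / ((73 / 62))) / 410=-29216263/12271300 = -2.38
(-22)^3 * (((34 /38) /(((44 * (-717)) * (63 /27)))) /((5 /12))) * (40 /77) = 35904/222509 = 0.16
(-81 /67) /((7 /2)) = -162/469 = -0.35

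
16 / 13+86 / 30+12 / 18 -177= -33586/195 = -172.24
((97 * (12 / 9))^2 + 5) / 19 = 150589/171 = 880.64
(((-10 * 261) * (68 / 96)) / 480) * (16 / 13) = -493/104 = -4.74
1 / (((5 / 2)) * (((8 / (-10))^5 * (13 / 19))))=-11875/6656 = -1.78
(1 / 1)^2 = 1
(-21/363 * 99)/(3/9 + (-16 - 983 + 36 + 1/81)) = 0.01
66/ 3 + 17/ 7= 171/7 = 24.43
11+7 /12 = 139/12 = 11.58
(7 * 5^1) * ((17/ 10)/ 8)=119/16 = 7.44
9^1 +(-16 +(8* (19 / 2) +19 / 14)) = 985/14 = 70.36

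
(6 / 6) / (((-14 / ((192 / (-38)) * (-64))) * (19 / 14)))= -6144/361 = -17.02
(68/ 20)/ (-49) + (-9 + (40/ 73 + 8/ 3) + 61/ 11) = -0.31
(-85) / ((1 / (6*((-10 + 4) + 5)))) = 510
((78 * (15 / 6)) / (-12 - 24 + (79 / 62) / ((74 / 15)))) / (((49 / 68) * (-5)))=4055792/2678389 = 1.51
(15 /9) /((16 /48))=5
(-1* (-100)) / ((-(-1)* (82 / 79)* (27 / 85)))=335750/1107 = 303.30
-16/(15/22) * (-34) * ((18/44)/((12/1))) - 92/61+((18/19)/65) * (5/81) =25.69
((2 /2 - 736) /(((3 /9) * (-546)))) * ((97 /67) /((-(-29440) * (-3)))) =-679/10256896 = 0.00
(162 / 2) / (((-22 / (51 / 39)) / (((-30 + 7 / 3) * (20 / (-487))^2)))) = 7619400/33915167 = 0.22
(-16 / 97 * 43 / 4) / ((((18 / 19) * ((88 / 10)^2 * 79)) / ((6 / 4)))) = -20425/44506704 = 0.00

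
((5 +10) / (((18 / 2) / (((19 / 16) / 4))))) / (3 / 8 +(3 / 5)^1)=475/936 = 0.51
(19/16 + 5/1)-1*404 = -6365/16 = -397.81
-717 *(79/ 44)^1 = -56643/44 = -1287.34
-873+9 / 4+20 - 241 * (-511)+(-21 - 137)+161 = 489213/4 = 122303.25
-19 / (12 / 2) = -19/6 = -3.17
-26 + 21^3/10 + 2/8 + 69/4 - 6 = 4558/5 = 911.60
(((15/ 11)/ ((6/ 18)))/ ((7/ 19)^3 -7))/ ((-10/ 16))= 82308/87395 = 0.94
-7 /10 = -0.70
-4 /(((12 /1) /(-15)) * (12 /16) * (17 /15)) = 100/17 = 5.88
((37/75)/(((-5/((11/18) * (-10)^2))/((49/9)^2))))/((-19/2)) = 3908828/207765 = 18.81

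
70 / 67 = 1.04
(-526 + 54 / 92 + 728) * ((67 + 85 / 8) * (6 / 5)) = 754839/40 = 18870.98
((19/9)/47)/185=19/78255 = 0.00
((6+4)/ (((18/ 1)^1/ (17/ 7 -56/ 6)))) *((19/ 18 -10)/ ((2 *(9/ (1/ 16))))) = 16675/139968 = 0.12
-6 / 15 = -2/5 = -0.40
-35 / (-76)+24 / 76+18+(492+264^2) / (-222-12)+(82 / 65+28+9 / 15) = -3724427/14820 = -251.31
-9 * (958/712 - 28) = 85401/356 = 239.89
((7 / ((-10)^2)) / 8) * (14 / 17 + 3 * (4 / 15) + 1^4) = 1561/68000 = 0.02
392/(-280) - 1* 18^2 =-1627/5 = -325.40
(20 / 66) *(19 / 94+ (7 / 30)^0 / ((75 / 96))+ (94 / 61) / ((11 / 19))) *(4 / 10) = 13068386/26018025 = 0.50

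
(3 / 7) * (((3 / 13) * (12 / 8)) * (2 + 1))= 81/182 = 0.45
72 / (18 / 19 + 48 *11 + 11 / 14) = 19152/140909 = 0.14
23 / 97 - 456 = -44209/97 = -455.76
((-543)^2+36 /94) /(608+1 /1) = 659901/1363 = 484.15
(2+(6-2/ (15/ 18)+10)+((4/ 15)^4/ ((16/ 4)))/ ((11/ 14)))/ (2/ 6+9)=4344073/2598750 = 1.67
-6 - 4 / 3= -22/3 = -7.33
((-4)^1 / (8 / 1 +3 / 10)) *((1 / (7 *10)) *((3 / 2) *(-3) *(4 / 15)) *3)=72/2905 = 0.02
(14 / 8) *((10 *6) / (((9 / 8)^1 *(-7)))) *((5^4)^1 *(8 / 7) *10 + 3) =-2000840/21 = -95278.10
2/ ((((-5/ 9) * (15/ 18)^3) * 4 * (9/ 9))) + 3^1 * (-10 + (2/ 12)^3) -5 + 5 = -1419359/45000 = -31.54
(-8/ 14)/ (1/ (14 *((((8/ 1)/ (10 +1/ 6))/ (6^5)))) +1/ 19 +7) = -76/94817 = 0.00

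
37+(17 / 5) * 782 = 13479/5 = 2695.80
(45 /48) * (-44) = -41.25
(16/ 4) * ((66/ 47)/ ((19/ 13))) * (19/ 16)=4.56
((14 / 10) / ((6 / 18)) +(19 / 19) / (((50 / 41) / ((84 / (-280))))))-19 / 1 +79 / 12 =-6347/750 = -8.46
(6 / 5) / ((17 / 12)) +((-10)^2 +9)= 9337/85 = 109.85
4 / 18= 2/9 = 0.22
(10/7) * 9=12.86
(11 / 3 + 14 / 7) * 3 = 17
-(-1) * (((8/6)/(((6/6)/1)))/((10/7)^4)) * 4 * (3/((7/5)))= 343/125 = 2.74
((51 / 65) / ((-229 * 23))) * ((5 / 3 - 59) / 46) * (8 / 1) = 11696/7874165 = 0.00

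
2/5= 0.40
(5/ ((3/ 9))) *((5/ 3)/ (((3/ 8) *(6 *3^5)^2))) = 50/1594323 = 0.00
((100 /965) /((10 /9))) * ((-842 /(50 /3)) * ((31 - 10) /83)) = -477414/400475 = -1.19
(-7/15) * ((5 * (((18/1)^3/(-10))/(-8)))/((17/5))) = -50.03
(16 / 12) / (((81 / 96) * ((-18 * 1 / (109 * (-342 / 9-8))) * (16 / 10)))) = 200560/729 = 275.12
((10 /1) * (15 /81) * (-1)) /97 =-50/2619 = -0.02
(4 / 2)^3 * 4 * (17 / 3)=544/3 = 181.33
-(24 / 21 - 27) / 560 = 0.05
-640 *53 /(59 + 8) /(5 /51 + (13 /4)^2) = -27678720/582833 = -47.49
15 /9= 5/3 = 1.67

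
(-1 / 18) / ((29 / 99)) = -11/58 = -0.19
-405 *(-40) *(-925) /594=-25227.27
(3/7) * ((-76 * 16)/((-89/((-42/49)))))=-21888/4361 = -5.02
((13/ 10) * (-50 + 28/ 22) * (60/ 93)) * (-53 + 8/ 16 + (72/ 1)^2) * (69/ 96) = -18690789/124 = -150732.17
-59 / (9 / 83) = -4897/9 = -544.11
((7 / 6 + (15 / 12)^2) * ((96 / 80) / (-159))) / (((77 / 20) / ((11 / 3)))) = -131/6678 = -0.02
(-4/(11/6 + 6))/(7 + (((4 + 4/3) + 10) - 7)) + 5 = 5369/1081 = 4.97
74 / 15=4.93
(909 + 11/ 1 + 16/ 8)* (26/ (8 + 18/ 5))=59930/29 = 2066.55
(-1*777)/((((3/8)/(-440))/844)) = 769457920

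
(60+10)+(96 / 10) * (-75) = -650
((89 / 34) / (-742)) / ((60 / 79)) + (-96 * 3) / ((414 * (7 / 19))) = -65898673/34814640 = -1.89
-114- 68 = -182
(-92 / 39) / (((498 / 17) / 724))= -566168/9711 = -58.30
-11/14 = -0.79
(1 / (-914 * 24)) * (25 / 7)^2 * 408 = -10625/44786 = -0.24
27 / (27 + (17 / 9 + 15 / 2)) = 486/655 = 0.74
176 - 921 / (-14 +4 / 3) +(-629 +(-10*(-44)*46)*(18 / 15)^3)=32864709/950 = 34594.43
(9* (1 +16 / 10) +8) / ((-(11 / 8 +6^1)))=-1256/295 = -4.26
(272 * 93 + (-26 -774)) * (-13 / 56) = -39806/7 = -5686.57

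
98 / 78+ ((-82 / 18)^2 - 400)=-398024/1053 = -377.99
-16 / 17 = -0.94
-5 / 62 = -0.08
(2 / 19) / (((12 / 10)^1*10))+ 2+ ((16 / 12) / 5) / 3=3587/1710 = 2.10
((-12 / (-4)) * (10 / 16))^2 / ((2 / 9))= 2025/128 = 15.82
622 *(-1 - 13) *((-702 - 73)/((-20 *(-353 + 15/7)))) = 2362045/2456 = 961.74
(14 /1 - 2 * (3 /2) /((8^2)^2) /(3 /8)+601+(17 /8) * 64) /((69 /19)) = 7305709/35328 = 206.80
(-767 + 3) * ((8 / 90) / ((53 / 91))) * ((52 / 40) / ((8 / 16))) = -3615248/11925 = -303.17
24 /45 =8/15 = 0.53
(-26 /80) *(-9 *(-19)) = -2223/40 = -55.58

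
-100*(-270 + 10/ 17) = 458000/17 = 26941.18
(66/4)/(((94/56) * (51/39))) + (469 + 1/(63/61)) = 24035170/50337 = 477.49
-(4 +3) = -7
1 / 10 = 0.10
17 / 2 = 8.50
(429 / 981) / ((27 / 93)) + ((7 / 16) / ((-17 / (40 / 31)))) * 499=-46727113/3101922 = -15.06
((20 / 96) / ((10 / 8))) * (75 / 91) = 25/182 = 0.14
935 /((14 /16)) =7480/7 = 1068.57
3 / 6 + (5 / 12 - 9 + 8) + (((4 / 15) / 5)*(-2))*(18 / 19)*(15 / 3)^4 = -14419/228 = -63.24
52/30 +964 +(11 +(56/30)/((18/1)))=131873/135 = 976.84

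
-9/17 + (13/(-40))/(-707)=-254299/480760 = -0.53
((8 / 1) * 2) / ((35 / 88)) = 1408/35 = 40.23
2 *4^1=8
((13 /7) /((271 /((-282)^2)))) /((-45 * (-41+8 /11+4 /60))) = 1895322/6292349 = 0.30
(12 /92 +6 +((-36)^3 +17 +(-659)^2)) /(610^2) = 8915907/8558300 = 1.04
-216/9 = -24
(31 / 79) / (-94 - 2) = -31/7584 = 0.00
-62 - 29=-91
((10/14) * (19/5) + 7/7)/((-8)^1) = -13/28 = -0.46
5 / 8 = 0.62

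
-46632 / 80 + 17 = -5659/10 = -565.90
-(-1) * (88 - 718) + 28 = -602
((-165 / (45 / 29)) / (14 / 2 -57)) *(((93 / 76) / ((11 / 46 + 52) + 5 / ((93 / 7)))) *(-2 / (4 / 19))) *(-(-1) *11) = -232678281/45017800 = -5.17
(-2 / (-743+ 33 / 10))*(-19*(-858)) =25080/569 = 44.08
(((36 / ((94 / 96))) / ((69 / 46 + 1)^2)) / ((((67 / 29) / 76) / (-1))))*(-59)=898808832/78725 = 11417.07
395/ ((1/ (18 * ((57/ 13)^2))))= 136688.70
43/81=0.53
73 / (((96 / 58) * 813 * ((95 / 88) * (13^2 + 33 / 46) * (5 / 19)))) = 535601/476031825 = 0.00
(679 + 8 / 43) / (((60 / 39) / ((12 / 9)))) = 25311/43 = 588.63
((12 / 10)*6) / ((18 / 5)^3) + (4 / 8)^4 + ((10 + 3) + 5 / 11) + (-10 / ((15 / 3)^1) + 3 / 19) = 3204121/270864 = 11.83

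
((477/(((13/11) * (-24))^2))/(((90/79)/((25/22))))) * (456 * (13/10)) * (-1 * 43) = -37628569/2496 = -15075.55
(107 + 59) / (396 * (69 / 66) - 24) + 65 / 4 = 13007/780 = 16.68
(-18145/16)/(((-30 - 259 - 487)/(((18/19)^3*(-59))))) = -41075505/560272 = -73.31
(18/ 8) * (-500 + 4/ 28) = -31491/28 = -1124.68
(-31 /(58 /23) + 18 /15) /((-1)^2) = -3217/290 = -11.09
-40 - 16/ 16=-41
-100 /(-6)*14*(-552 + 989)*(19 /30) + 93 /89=64579.93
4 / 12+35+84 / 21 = 118/3 = 39.33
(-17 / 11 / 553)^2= 289/37002889 = 0.00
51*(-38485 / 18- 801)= -899351/6 = -149891.83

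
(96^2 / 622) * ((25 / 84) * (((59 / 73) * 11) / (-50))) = -124608/158921 = -0.78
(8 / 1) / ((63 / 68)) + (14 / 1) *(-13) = -10922/63 = -173.37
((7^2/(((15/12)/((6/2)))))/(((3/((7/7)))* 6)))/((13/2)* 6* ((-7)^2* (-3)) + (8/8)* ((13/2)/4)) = -784/687765 = 0.00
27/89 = 0.30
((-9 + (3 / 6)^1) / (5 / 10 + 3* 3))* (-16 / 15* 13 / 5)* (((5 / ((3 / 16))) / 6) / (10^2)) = 7072/64125 = 0.11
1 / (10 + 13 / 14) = 14/153 = 0.09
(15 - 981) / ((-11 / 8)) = 7728/11 = 702.55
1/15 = 0.07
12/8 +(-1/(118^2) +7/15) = 1.97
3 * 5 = 15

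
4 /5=0.80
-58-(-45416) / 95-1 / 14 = 558589/1330 = 419.99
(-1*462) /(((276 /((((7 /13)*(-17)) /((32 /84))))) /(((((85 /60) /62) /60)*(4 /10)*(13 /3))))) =1090397/41068800 = 0.03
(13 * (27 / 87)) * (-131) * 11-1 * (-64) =-166741/29 = -5749.69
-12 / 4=-3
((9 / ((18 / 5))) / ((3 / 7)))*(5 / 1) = 175/6 = 29.17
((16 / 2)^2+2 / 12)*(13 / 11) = 455/6 = 75.83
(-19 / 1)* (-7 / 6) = 133/6 = 22.17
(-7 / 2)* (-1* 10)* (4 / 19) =140/19 = 7.37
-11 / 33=-1/3 = -0.33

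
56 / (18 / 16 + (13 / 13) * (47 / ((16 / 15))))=896/723 = 1.24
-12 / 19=-0.63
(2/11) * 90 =180/11 = 16.36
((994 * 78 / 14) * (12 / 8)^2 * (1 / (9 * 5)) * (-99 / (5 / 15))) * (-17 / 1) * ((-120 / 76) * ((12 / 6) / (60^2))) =-4660227/3800 = -1226.38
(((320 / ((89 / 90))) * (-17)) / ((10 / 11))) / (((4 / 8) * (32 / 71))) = -2389860/89 = -26852.36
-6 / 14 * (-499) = 1497/7 = 213.86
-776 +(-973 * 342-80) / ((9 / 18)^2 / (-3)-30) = 3714016/361 = 10288.13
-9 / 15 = -3/5 = -0.60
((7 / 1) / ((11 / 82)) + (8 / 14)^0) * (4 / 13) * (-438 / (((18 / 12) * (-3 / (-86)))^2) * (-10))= 863852800/33 = 26177357.58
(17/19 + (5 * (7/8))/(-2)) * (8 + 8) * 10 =-3930/19 = -206.84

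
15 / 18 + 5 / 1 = 5.83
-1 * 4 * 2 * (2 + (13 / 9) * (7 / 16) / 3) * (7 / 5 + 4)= -191/2 = -95.50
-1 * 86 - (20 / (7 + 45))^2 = -14559/169 = -86.15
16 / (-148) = -4/37 = -0.11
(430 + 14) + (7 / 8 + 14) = 3671/8 = 458.88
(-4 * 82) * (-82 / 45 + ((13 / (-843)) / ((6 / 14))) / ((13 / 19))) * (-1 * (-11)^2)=-940883416/12645 = -74407.55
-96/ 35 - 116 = -4156/35 = -118.74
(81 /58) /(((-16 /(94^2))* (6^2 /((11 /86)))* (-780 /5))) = 72897/4150016 = 0.02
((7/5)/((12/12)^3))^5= 16807/3125 = 5.38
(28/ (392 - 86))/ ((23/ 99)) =154/391 = 0.39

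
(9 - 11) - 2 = -4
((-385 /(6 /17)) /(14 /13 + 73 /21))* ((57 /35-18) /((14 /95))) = 12030135/452 = 26615.34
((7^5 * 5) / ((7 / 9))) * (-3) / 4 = -324135/4 = -81033.75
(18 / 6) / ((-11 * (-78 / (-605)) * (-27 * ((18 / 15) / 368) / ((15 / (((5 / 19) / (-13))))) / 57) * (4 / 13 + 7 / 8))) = -949863200/1107 = -858051.67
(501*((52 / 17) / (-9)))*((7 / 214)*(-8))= 243152/5457 = 44.56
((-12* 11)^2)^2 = 303595776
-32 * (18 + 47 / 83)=-49312/83 = -594.12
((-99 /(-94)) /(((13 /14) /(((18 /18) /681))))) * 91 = 1617/10669 = 0.15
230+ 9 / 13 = 2999/13 = 230.69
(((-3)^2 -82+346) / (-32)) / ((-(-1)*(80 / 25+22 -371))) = 0.02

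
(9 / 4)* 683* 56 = 86058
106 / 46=53/23 = 2.30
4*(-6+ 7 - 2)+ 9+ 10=15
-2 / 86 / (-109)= 1/4687 = 0.00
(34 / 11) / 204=1/66 = 0.02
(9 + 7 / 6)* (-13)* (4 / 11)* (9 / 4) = -2379/22 = -108.14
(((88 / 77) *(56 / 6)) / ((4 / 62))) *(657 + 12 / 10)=544112/5 = 108822.40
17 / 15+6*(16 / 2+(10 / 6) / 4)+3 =1639/30 = 54.63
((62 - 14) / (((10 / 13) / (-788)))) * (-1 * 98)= 24093888/5 = 4818777.60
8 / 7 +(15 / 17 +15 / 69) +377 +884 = 3457495/2737 = 1263.24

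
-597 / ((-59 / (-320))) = -191040/59 = -3237.97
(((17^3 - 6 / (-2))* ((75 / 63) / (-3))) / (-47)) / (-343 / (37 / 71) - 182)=-4547300/92048607 = -0.05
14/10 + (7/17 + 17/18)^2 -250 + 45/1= -94460323/468180 = -201.76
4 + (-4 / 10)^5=12468/3125 = 3.99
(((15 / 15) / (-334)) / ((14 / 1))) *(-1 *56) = 2/167 = 0.01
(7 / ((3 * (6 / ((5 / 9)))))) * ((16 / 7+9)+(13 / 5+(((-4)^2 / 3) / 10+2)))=3.55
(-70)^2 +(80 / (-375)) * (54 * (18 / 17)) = 2077316/425 = 4887.80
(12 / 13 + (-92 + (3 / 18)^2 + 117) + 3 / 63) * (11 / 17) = 936881/55692 = 16.82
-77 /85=-0.91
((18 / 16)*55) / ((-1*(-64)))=495/512 = 0.97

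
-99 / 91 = -1.09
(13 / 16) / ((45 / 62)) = 403/360 = 1.12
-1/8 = -0.12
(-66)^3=-287496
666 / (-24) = -111/4 = -27.75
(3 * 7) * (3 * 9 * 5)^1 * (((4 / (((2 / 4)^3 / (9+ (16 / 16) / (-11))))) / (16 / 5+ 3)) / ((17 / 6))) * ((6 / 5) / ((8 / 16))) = 640120320/5797 = 110422.69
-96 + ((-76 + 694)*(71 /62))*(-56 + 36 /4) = -1034109/31 = -33358.35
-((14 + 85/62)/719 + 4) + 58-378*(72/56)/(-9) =4813471/44578 = 107.98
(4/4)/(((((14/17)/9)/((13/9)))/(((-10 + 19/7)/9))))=-3757/294 = -12.78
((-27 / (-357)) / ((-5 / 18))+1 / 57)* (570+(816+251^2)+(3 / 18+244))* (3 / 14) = -197064229/55860 = -3527.82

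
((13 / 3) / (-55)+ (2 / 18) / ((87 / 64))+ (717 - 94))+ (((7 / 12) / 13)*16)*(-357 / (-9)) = 364728706/559845 = 651.48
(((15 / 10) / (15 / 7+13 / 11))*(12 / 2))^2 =480249/65536 = 7.33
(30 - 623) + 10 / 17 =-10071/17 = -592.41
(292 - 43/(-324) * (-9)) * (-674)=-3528053/18 = -196002.94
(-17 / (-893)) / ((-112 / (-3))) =51/100016 = 0.00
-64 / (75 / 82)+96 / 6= -4048/75 = -53.97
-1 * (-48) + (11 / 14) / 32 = 21515/448 = 48.02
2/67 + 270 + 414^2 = 11501624/67 = 171666.03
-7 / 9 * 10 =-70/9 = -7.78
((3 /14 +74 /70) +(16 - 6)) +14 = 1769/70 = 25.27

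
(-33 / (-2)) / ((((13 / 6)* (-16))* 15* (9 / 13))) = -11/240 = -0.05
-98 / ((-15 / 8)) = 52.27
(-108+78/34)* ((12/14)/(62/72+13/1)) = -388152/59381 = -6.54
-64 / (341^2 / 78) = -4992/116281 = -0.04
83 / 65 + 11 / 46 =1.52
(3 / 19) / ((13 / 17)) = 51/247 = 0.21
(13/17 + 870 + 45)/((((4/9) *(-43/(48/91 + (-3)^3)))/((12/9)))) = 16072848/9503 = 1691.34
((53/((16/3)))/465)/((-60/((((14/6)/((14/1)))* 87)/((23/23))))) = -1537/297600 = -0.01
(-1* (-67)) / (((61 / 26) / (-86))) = -149812/61 = -2455.93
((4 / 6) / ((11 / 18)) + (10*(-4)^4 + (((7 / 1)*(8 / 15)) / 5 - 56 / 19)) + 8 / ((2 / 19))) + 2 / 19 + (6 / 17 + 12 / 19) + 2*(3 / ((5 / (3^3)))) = 711056558/266475 = 2668.38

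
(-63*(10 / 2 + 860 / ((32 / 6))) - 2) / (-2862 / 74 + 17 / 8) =286.61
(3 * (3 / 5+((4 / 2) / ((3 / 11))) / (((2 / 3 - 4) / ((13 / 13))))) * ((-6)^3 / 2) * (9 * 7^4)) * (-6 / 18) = -18670176/5 = -3734035.20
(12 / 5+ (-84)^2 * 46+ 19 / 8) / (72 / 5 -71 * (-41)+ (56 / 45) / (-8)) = 116849079/1053088 = 110.96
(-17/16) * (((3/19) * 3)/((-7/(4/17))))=9/532 = 0.02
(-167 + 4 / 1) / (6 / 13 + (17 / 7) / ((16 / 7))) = -33904/317 = -106.95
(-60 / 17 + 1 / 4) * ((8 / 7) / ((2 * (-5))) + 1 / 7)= -223/2380 = -0.09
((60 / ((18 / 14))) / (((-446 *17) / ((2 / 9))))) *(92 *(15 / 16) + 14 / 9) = -110635/921213 = -0.12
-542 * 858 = -465036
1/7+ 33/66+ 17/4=137/28 = 4.89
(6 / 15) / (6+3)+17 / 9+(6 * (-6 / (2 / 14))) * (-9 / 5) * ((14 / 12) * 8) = 63533/15 = 4235.53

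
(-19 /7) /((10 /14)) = -19/5 = -3.80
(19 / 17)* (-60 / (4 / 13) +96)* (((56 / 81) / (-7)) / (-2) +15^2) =-24901.05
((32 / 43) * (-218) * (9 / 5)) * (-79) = 4959936/215 = 23069.47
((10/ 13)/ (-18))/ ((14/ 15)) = -25/546 = -0.05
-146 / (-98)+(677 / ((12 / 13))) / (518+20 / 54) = 7968073/2743216 = 2.90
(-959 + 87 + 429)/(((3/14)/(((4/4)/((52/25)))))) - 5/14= -271435/273 = -994.27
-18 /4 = -9/2 = -4.50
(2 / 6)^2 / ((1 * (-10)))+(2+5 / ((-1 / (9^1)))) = -3871/90 = -43.01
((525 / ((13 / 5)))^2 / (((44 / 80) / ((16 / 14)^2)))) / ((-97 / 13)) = -180000000/13871 = -12976.71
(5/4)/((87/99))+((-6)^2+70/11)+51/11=5617/116 = 48.42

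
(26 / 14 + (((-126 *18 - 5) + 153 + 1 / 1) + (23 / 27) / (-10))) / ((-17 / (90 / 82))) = 4001561/29274 = 136.69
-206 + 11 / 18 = -3697/18 = -205.39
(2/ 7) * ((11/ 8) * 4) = 11/7 = 1.57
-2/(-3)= 2/3 = 0.67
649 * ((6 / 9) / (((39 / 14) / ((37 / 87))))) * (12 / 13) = 2689456/44109 = 60.97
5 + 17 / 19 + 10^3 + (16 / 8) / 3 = 57374/57 = 1006.56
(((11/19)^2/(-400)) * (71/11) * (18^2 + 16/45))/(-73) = 2849869/118588500 = 0.02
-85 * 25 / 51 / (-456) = 0.09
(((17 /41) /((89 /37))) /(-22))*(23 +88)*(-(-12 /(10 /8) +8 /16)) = -6353529/802780 = -7.91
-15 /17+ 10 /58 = -350/493 = -0.71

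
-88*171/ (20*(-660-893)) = 3762/7765 = 0.48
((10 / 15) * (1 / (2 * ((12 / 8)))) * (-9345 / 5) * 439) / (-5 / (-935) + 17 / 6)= -29225108/455 = -64231.01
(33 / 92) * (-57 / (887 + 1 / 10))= -0.02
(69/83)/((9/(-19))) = -437/249 = -1.76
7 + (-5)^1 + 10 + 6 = 18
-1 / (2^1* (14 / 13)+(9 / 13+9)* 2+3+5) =-13/384 = -0.03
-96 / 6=-16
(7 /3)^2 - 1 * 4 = 13/9 = 1.44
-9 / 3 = -3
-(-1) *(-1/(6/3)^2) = -1/4 = -0.25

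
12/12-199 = -198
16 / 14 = 8/7 = 1.14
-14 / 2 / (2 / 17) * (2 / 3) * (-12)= 476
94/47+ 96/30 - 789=-3919/5 = -783.80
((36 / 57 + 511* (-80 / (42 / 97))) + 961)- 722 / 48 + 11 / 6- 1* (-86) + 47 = -42559351/456 = -93331.91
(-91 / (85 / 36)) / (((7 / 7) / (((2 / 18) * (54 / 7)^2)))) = -151632/595 = -254.84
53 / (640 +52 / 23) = 1219/14772 = 0.08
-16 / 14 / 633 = -8/4431 = 0.00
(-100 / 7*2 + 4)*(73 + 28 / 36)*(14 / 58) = -114208/261 = -437.58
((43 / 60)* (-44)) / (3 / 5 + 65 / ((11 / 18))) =-5203/17649 = -0.29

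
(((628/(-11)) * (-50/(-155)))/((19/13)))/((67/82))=-6694480/434093 = -15.42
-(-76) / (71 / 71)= 76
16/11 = 1.45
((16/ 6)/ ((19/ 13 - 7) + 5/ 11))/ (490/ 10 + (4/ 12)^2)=-0.01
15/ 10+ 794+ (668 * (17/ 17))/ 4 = 962.50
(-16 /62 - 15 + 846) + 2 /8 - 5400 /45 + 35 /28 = 44159/62 = 712.24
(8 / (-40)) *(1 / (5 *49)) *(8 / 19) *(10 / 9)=-16/41895 = 0.00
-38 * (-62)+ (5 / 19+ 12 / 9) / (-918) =123279965/52326 = 2356.00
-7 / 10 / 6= -7/60 = -0.12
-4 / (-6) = 0.67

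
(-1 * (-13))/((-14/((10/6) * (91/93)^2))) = -76895/51894 = -1.48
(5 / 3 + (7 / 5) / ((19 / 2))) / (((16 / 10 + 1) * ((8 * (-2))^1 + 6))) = -517/7410 = -0.07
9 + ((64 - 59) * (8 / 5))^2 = 73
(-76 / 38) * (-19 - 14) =66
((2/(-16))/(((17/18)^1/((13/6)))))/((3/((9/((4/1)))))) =-117/544 = -0.22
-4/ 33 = -0.12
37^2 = 1369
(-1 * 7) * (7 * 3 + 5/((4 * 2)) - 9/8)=-287/2 = -143.50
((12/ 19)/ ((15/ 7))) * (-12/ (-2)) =168/95 = 1.77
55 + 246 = 301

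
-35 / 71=-0.49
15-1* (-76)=91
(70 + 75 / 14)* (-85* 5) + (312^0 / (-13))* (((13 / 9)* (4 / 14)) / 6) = -12106127/378 = -32026.79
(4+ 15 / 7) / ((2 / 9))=387/14 = 27.64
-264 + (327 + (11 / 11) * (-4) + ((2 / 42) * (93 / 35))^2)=3542436/60025 = 59.02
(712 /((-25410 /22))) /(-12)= 178/3465 = 0.05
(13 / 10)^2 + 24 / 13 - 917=-1187503/1300 = -913.46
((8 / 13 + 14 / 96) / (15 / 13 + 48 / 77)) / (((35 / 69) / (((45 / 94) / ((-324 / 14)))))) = -841225/48161088 = -0.02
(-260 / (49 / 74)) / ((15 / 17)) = -65416/147 = -445.01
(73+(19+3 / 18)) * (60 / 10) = 553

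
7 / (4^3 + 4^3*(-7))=-7/384 = -0.02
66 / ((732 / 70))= 385/61 = 6.31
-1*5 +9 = 4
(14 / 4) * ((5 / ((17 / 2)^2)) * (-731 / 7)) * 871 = -374530/17 = -22031.18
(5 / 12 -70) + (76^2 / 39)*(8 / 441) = -4602223/68796 = -66.90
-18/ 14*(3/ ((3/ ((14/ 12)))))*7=-21/2 = -10.50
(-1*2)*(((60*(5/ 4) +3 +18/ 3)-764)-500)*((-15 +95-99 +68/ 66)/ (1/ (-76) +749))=-106360480/1878459 = -56.62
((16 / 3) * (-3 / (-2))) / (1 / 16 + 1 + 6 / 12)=5.12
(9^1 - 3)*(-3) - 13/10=-193/10 = -19.30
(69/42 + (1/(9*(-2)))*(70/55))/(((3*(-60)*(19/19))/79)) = -172141/249480 = -0.69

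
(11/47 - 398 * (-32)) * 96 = 57465888/47 = 1222678.47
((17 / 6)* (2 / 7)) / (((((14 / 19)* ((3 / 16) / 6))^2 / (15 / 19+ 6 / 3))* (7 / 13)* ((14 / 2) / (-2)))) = -113944064/50421 = -2259.85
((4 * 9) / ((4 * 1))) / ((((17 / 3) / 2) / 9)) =486/17 = 28.59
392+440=832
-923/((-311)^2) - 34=-3289437/96721 = -34.01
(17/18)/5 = 17/90 = 0.19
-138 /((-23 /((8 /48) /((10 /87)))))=87/10 = 8.70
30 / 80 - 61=-485/8 = -60.62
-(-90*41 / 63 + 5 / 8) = 3245/56 = 57.95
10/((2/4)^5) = 320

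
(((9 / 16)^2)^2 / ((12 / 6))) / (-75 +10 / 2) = -6561/9175040 = 0.00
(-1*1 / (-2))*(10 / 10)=1/2 = 0.50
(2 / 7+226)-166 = 60.29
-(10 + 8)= -18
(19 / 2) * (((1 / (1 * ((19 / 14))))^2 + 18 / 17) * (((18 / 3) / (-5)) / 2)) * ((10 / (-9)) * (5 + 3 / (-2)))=34405/969 = 35.51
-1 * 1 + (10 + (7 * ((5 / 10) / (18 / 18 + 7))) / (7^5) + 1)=384161/38416 = 10.00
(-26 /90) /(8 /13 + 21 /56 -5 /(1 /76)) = 1352/1773765 = 0.00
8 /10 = 4/5 = 0.80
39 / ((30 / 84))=546/5 = 109.20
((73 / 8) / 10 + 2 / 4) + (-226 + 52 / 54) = -483029/2160 = -223.62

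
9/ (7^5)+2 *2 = 67237/16807 = 4.00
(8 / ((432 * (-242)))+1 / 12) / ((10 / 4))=544/16335 = 0.03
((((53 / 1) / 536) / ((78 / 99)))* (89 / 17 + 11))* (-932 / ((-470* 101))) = 28118673/702888290 = 0.04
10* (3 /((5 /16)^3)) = 24576/25 = 983.04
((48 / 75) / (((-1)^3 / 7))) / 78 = -56/975 = -0.06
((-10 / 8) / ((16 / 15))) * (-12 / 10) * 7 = 315/32 = 9.84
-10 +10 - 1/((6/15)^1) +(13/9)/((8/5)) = -115/72 = -1.60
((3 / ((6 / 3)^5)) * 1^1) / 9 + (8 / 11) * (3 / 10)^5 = 40207/3300000 = 0.01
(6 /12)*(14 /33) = 7/33 = 0.21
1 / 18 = 0.06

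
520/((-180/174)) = -1508/3 = -502.67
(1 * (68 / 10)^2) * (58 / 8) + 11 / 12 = 100847/300 = 336.16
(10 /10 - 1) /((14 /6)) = 0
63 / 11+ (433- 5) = 4771/11 = 433.73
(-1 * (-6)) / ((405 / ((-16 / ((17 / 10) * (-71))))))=64/32589 = 0.00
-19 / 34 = -0.56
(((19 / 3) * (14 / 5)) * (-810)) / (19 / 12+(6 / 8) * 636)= -172368/5743 = -30.01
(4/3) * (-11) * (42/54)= -308/27 = -11.41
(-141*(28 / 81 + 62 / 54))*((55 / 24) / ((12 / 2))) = -312785/3888 = -80.45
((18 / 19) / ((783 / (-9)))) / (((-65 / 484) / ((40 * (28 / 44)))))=14784/7163 = 2.06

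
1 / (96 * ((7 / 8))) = 1/84 = 0.01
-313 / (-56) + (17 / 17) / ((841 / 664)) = 300417/47096 = 6.38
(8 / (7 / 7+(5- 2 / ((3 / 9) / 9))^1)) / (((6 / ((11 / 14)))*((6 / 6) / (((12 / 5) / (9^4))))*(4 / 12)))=-11/459270 = 0.00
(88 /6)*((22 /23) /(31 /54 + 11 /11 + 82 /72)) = 34848/6739 = 5.17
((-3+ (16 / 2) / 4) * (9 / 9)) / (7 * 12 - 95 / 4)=-4/241 = -0.02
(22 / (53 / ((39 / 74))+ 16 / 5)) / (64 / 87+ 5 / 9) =559845/3409429 = 0.16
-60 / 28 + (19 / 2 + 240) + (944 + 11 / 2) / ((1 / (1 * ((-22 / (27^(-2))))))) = -213189671/14 = -15227833.64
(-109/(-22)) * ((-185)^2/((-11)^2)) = 3730525/2662 = 1401.40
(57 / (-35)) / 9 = -19/105 = -0.18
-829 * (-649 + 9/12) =2149597/4 = 537399.25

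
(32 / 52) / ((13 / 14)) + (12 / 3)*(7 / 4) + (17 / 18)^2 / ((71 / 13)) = 30425113/3887676 = 7.83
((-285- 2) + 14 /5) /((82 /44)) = -31262/205 = -152.50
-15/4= -3.75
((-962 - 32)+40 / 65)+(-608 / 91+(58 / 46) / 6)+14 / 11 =-137942267/138138 = -998.58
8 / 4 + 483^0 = 3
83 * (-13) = -1079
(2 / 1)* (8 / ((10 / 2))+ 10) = 116/5 = 23.20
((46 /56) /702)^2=529/386358336 = 0.00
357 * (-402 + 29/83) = -11901309/83 = -143389.27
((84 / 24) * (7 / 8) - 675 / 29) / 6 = -3.37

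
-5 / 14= -0.36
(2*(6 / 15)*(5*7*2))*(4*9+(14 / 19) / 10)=191912/95 = 2020.13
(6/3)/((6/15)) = 5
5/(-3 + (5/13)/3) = -195/112 = -1.74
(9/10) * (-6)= -27/5 = -5.40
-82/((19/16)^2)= -20992/361 = -58.15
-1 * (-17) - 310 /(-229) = 18.35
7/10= 0.70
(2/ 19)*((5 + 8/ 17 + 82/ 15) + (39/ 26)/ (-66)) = 122461/106590 = 1.15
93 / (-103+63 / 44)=-4092/4469 = -0.92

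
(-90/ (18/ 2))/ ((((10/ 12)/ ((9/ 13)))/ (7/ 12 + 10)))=-1143/13 = -87.92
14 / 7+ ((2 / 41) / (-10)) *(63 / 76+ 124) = 21673/15580 = 1.39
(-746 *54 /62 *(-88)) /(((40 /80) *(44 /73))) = 5881464/31 = 189724.65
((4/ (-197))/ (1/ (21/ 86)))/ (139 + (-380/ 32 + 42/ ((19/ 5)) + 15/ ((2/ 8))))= -2128/85057311 = 0.00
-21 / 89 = -0.24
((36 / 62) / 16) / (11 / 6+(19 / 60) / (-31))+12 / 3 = 27263/6782 = 4.02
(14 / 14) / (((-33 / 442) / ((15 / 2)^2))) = -16575/22 = -753.41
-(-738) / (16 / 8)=369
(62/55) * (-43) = -2666/55 = -48.47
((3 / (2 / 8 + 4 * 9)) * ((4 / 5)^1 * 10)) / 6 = 16/145 = 0.11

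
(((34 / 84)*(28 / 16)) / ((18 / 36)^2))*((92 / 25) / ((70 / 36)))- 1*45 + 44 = 3817/875 = 4.36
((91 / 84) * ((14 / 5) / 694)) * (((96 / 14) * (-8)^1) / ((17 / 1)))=-416/29495 = -0.01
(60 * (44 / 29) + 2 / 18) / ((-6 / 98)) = -1165661/783 = -1488.71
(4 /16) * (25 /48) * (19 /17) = 0.15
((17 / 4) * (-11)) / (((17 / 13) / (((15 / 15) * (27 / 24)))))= -1287/32 = -40.22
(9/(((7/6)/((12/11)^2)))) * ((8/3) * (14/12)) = 28.56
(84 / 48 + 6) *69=2139/4 = 534.75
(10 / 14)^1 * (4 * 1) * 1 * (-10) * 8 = -1600/7 = -228.57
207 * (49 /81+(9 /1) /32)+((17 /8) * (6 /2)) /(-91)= 183.37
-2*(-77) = 154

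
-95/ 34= -2.79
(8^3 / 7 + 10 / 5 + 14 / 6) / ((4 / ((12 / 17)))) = 1627/119 = 13.67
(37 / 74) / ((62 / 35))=35/124 = 0.28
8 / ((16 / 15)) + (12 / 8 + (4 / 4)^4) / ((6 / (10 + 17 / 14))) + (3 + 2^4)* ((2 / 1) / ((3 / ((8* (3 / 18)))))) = 14647/504 = 29.06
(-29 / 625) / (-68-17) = 29/53125 = 0.00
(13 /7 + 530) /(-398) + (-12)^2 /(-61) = -628287/169946 = -3.70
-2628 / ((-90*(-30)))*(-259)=18907/75 = 252.09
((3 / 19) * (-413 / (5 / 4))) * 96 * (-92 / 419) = 43771392/39805 = 1099.65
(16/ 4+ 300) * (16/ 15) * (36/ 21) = 19456/35 = 555.89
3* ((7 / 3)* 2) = 14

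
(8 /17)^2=64/289 = 0.22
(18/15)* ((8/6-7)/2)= -17/5 = -3.40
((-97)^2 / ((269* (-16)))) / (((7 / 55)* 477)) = -517495/14371056 = -0.04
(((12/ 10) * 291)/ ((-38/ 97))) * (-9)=762129/95 = 8022.41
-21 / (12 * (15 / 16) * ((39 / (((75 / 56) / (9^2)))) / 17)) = -85/6318 = -0.01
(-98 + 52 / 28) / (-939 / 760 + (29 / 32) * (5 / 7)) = 2045920/12517 = 163.45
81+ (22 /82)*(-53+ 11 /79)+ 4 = 229379/3239 = 70.82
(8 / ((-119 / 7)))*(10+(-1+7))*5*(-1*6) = 3840/17 = 225.88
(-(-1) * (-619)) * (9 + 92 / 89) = -552767/89 = -6210.87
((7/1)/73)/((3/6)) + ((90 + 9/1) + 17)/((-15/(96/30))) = -134438/5475 = -24.55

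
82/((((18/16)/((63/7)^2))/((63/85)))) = 371952/85 = 4375.91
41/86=0.48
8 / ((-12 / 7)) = -14/3 = -4.67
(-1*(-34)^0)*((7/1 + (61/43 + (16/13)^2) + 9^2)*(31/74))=-20485203/537758 = -38.09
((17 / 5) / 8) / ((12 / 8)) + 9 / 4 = 38/15 = 2.53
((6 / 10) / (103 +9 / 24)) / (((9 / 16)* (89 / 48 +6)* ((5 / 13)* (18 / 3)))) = 1024/1798725 = 0.00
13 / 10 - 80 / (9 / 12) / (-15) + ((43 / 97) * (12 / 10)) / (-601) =8825237/1049346 = 8.41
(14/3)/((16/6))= 7/4 = 1.75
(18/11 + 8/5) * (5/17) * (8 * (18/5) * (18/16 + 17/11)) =150588/2057 = 73.21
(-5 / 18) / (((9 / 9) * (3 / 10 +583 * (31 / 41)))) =-1025/1627677 = 0.00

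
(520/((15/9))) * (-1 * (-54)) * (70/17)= 1179360/17 = 69374.12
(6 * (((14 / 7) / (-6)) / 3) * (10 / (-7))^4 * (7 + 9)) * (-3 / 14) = 160000/16807 = 9.52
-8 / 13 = -0.62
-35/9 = -3.89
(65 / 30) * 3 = 13/2 = 6.50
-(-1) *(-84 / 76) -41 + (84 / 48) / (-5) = -16133/380 = -42.46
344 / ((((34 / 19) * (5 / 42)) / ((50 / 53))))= 1523.37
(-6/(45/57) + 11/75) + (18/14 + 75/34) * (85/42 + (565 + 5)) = 497256787/249900 = 1989.82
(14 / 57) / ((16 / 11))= 77/456 = 0.17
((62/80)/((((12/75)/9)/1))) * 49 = 68355/32 = 2136.09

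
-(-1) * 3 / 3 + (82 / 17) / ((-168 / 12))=78/119 = 0.66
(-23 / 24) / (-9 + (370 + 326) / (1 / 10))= -23/166824 = 0.00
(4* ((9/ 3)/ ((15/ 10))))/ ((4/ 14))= 28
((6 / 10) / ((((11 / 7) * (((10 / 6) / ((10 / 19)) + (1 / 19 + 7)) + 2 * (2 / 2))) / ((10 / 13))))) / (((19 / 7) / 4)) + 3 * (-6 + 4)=-169734/28457 = -5.96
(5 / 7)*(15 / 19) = 75/133 = 0.56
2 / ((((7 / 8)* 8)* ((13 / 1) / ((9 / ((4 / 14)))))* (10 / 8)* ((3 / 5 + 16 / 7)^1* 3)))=84/1313 = 0.06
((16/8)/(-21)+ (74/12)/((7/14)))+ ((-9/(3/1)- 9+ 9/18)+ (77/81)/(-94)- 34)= -886666/26649 = -33.27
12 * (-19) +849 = 621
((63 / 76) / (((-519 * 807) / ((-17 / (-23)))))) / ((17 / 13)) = -91/81346676 = 0.00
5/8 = 0.62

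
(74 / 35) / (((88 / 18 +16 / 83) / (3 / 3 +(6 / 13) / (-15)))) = 248751/616850 = 0.40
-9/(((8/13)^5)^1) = -3341637/32768 = -101.98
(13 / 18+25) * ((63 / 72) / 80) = 3241/11520 = 0.28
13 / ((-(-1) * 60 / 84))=18.20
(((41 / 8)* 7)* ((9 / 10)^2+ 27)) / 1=798147/800 = 997.68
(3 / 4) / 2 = 3/8 = 0.38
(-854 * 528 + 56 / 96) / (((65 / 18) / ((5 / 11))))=-16232811/286 = -56758.08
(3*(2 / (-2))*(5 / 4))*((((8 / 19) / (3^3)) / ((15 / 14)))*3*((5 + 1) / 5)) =-56/285 = -0.20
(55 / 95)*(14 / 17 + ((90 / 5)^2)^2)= 19630666/323 = 60776.06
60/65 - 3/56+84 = 61785/728 = 84.87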